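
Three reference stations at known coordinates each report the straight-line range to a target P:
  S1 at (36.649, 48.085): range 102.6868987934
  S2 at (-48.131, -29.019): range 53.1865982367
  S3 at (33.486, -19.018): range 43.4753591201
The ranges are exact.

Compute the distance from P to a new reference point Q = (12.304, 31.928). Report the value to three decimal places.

81.030

eq1: (x − 36.649)² + (y − 48.085)² = 102.6868987934²
eq2: (x + 48.131)² + (y + 29.019)² = 53.1865982367²
eq3: (x − 33.486)² + (y + 19.018)² = 43.4753591201²
eq1−eq3, eq1−eq2 (x²,y² cancel):
  -6.326·x − 134.206·y = 6482.172427
  -169.560·x − 154.208·y = 7219.164048
det = -6.326·-154.208 − -134.206·-169.560 = -21780.449552
x = (6482.172427·-154.208 − -134.206·7219.164048) / -21780.449552 = 1.411712
y = (-6.326·7219.164048 − 6482.172427·-169.560) / -21780.449552 = -48.366712
|P − Q| = √((1.411712 − 12.304)² + (-48.366712 − 31.928)²) = 81.030134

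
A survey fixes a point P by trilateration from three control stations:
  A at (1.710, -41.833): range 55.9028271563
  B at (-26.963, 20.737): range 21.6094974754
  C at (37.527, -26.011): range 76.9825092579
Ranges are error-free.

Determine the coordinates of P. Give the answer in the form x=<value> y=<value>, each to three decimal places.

x=-34.722 y=0.568

eq1: (x − 1.710)² + (y + 41.833)² = 55.9028271563²
eq2: (x + 26.963)² + (y − 20.737)² = 21.6094974754²
eq3: (x − 37.527)² + (y + 26.011)² = 76.9825092579²
eq2−eq3, eq2−eq1 (x²,y² cancel):
  128.980·x − 93.496·y = -4531.515039
  57.346·x − 125.140·y = -2062.258252
det = 128.980·-125.140 − -93.496·57.346 = -10778.935584
x = (-4531.515039·-125.140 − -93.496·-2062.258252) / -10778.935584 = -34.721508
y = (128.980·-2062.258252 − -4531.515039·57.346) / -10778.935584 = 0.568313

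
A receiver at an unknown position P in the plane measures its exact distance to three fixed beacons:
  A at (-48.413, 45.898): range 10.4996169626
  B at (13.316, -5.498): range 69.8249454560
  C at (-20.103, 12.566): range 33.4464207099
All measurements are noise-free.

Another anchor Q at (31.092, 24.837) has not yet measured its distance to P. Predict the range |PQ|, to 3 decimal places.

eq1: (x + 48.413)² + (y − 45.898)² = 10.4996169626²
eq2: (x − 13.316)² + (y + 5.498)² = 69.8249454560²
eq3: (x + 20.103)² + (y − 12.566)² = 33.4464207099²
eq3−eq1, eq3−eq2 (x²,y² cancel):
  -56.620·x + 66.664·y = 4896.831110
  66.838·x − 36.128·y = -4111.351055
det = -56.620·-36.128 − 66.664·66.838 = -2410.121072
x = (4896.831110·-36.128 − 66.664·-4111.351055) / -2410.121072 = -40.315980
y = (-56.620·-4111.351055 − 4896.831110·66.838) / -2410.121072 = 39.213674
|P − Q| = √((-40.315980 − 31.092)² + (39.213674 − 24.837)²) = 72.840842

72.841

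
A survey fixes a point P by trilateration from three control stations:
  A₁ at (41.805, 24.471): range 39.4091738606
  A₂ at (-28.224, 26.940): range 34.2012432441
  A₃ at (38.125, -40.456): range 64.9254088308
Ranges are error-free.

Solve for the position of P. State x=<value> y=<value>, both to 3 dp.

eq1: (x − 41.805)² + (y − 24.471)² = 39.4091738606²
eq2: (x + 28.224)² + (y − 26.940)² = 34.2012432441²
eq3: (x − 38.125)² + (y + 40.456)² = 64.9254088308²
eq1−eq3, eq1−eq2 (x²,y² cancel):
  -7.360·x − 129.854·y = -1918.510032
  -140.058·x + 4.938·y = -440.772145
det = -7.360·4.938 − -129.854·-140.058 = -18223.435212
x = (-1918.510032·4.938 − -129.854·-440.772145) / -18223.435212 = 3.660651
y = (-7.360·-440.772145 − -1918.510032·-140.058) / -18223.435212 = 14.566880

x=3.661 y=14.567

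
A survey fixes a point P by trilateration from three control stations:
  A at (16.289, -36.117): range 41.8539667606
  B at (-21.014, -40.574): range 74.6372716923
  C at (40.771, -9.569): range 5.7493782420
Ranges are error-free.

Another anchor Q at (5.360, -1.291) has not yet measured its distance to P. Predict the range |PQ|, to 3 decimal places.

39.783

eq1: (x − 16.289)² + (y + 36.117)² = 41.8539667606²
eq2: (x + 21.014)² + (y + 40.574)² = 74.6372716923²
eq3: (x − 40.771)² + (y + 9.569)² = 5.7493782420²
eq3−eq2, eq3−eq1 (x²,y² cancel):
  -123.570·x − 62.010·y = -5203.669506
  -48.964·x − 53.096·y = -1902.770175
det = -123.570·-53.096 − -62.010·-48.964 = 3524.815080
x = (-5203.669506·-53.096 − -62.010·-1902.770175) / 3524.815080 = 44.911082
y = (-123.570·-1902.770175 − -5203.669506·-48.964) / 3524.815080 = -5.579630
|P − Q| = √((44.911082 − 5.360)² + (-5.579630 − -1.291)²) = 39.782916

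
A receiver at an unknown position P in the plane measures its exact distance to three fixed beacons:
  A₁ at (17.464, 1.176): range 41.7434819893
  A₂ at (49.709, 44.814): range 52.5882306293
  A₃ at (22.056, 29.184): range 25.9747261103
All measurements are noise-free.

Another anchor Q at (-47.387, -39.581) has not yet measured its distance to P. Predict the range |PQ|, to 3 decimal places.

eq1: (x − 17.464)² + (y − 1.176)² = 41.7434819893²
eq2: (x − 49.709)² + (y − 44.814)² = 52.5882306293²
eq3: (x − 22.056)² + (y − 29.184)² = 25.9747261103²
eq2−eq1, eq2−eq3 (x²,y² cancel):
  -64.490·x − 87.276·y = -3149.901293
  -55.306·x − 31.260·y = -1050.270681
det = -64.490·-31.260 − -87.276·-55.306 = -2810.929056
x = (-3149.901293·-31.260 − -87.276·-1050.270681) / -2810.929056 = -2.420015
y = (-64.490·-1050.270681 − -3149.901293·-55.306) / -2810.929056 = 37.879464
|P − Q| = √((-2.420015 − -47.387)² + (37.879464 − -39.581)²) = 89.566473

89.566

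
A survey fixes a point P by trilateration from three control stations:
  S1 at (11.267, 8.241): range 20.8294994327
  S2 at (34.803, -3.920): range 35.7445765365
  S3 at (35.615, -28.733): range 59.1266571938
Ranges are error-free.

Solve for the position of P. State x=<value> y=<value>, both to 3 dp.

eq1: (x − 11.267)² + (y − 8.241)² = 20.8294994327²
eq2: (x − 34.803)² + (y + 3.920)² = 35.7445765365²
eq3: (x − 35.615)² + (y + 28.733)² = 59.1266571938²
eq1−eq3, eq1−eq2 (x²,y² cancel):
  48.696·x − 73.948·y = -1162.939400
  47.072·x − 24.322·y = 187.949134
det = 48.696·-24.322 − -73.948·47.072 = 2296.496144
x = (-1162.939400·-24.322 − -73.948·187.949134) / 2296.496144 = 18.368624
y = (48.696·187.949134 − -1162.939400·47.072) / 2296.496144 = 27.822496

x=18.369 y=27.822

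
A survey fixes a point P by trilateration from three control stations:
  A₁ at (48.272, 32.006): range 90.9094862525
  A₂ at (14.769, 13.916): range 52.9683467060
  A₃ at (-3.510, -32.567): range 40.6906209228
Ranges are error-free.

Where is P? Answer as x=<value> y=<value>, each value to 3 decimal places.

eq1: (x − 48.272)² + (y − 32.006)² = 90.9094862525²
eq2: (x − 14.769)² + (y − 13.916)² = 52.9683467060²
eq3: (x + 3.510)² + (y + 32.567)² = 40.6906209228²
eq2−eq1, eq2−eq3 (x²,y² cancel):
  67.006·x + 36.180·y = -2516.097335
  -36.558·x − 92.966·y = 1811.070294
det = 67.006·-92.966 − 36.180·-36.558 = -4906.611356
x = (-2516.097335·-92.966 − 36.180·1811.070294) / -4906.611356 = -34.318386
y = (67.006·1811.070294 − -2516.097335·-36.558) / -4906.611356 = -5.985616

x=-34.318 y=-5.986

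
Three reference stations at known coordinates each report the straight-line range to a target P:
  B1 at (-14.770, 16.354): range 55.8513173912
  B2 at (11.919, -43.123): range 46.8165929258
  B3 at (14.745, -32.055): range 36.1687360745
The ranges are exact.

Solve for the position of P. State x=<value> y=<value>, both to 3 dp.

eq1: (x + 14.770)² + (y − 16.354)² = 55.8513173912²
eq2: (x − 11.919)² + (y + 43.123)² = 46.8165929258²
eq3: (x − 14.745)² + (y + 32.055)² = 36.1687360745²
eq3−eq2, eq3−eq1 (x²,y² cancel):
  -5.652·x − 22.136·y = -126.898264
  -59.030·x + 96.818·y = -2570.524019
det = -5.652·96.818 − -22.136·-59.030 = -1853.903416
x = (-126.898264·96.818 − -22.136·-2570.524019) / -1853.903416 = 37.319720
y = (-5.652·-2570.524019 − -126.898264·-59.030) / -1853.903416 = -3.796205

x=37.320 y=-3.796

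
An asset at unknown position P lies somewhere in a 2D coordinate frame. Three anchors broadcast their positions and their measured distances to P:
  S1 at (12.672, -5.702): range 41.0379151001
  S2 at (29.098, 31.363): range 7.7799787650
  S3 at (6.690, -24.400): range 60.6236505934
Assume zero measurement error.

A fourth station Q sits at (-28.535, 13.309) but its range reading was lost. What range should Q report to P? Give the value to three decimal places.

eq1: (x − 12.672)² + (y + 5.702)² = 41.0379151001²
eq2: (x − 29.098)² + (y − 31.363)² = 7.7799787650²
eq3: (x − 6.690)² + (y + 24.400)² = 60.6236505934²
eq3−eq1, eq3−eq2 (x²,y² cancel):
  11.964·x + 37.396·y = 1544.092824
  44.816·x + 111.526·y = 4804.914215
det = 11.964·111.526 − 37.396·44.816 = -341.642072
x = (1544.092824·111.526 − 37.396·4804.914215) / -341.642072 = 21.888627
y = (11.964·4804.914215 − 1544.092824·44.816) / -341.642072 = 34.287552
|P − Q| = √((21.888627 − -28.535)² + (34.287552 − 13.309)²) = 54.613568

54.614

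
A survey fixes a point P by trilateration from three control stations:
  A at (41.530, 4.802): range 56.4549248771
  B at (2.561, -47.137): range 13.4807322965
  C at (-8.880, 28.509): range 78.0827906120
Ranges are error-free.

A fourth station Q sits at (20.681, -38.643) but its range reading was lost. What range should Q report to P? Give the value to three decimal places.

eq1: (x − 41.530)² + (y − 4.802)² = 56.4549248771²
eq2: (x − 2.561)² + (y + 47.137)² = 13.4807322965²
eq3: (x + 8.880)² + (y − 28.509)² = 78.0827906120²
eq2−eq1, eq2−eq3 (x²,y² cancel):
  77.938·x + 103.878·y = -3486.083786
  -22.882·x + 151.292·y = -7252.030056
det = 77.938·151.292 − 103.878·-22.882 = 14168.332292
x = (-3486.083786·151.292 − 103.878·-7252.030056) / 14168.332292 = 15.944699
y = (77.938·-7252.030056 − -3486.083786·-22.882) / 14168.332292 = -45.522456
|P − Q| = √((15.944699 − 20.681)² + (-45.522456 − -38.643)²) = 8.352213

8.352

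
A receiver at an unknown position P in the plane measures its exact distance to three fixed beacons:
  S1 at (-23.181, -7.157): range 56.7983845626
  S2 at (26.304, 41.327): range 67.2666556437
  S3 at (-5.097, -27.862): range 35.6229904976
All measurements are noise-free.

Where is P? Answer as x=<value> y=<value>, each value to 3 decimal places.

x=30.467 y=-25.811

eq1: (x + 23.181)² + (y + 7.157)² = 56.7983845626²
eq2: (x − 26.304)² + (y − 41.327)² = 67.2666556437²
eq3: (x + 5.097)² + (y + 27.862)² = 35.6229904976²
eq1−eq2, eq1−eq3 (x²,y² cancel):
  98.970·x + 96.968·y = 512.493462
  36.168·x − 41.410·y = 2170.748080
det = 98.970·-41.410 − 96.968·36.168 = -7605.486324
x = (512.493462·-41.410 − 96.968·2170.748080) / -7605.486324 = 30.466882
y = (98.970·2170.748080 − 512.493462·36.168) / -7605.486324 = -25.810719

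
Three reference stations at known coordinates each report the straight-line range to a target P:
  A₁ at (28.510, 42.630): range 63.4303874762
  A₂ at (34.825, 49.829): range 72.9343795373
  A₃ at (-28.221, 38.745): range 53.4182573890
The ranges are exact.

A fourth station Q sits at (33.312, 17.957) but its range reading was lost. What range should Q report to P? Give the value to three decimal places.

48.880

eq1: (x − 28.510)² + (y − 42.630)² = 63.4303874762²
eq2: (x − 34.825)² + (y − 49.829)² = 72.9343795373²
eq3: (x + 28.221)² + (y − 38.745)² = 53.4182573890²
eq2−eq3, eq2−eq1 (x²,y² cancel):
  -126.092·x − 22.168·y = 1067.803496
  -12.630·x − 14.398·y = 230.436797
det = -126.092·-14.398 − -22.168·-12.630 = 1535.490776
x = (1067.803496·-14.398 − -22.168·230.436797) / 1535.490776 = -6.685753
y = (-126.092·230.436797 − 1067.803496·-12.630) / 1535.490776 = -10.140001
|P − Q| = √((-6.685753 − 33.312)² + (-10.140001 − 17.957)²) = 48.880075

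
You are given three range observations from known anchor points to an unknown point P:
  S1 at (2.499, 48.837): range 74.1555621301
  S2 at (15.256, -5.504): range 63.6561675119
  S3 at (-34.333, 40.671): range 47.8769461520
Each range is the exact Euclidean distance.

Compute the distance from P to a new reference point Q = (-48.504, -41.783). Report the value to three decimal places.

36.690

eq1: (x − 2.499)² + (y − 48.837)² = 74.1555621301²
eq2: (x − 15.256)² + (y + 5.504)² = 63.6561675119²
eq3: (x + 34.333)² + (y − 40.671)² = 47.8769461520²
eq2−eq3, eq2−eq1 (x²,y² cancel):
  -99.178·x + 92.350·y = 4329.751267
  -25.514·x + 108.682·y = 681.318285
det = -99.178·108.682 − 92.350·-25.514 = -8422.645496
x = (4329.751267·108.682 − 92.350·681.318285) / -8422.645496 = -48.398841
y = (-99.178·681.318285 − 4329.751267·-25.514) / -8422.645496 = -5.093113
|P − Q| = √((-48.398841 − -48.504)² + (-5.093113 − -41.783)²) = 36.690037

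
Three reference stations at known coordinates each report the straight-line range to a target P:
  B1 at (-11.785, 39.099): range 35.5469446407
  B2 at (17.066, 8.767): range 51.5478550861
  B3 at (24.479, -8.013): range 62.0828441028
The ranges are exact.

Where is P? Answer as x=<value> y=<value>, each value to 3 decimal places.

x=-34.400 y=11.674

eq1: (x + 11.785)² + (y − 39.099)² = 35.5469446407²
eq2: (x − 17.066)² + (y − 8.767)² = 51.5478550861²
eq3: (x − 24.479)² + (y + 8.013)² = 62.0828441028²
eq3−eq2, eq3−eq1 (x²,y² cancel):
  -14.826·x + 33.560·y = 901.777203
  -72.528·x + 94.224·y = 3594.882675
det = -14.826·94.224 − 33.560·-72.528 = 1037.074656
x = (901.777203·94.224 − 33.560·3594.882675) / 1037.074656 = -34.399845
y = (-14.826·3594.882675 − 901.777203·-72.528) / 1037.074656 = 11.673573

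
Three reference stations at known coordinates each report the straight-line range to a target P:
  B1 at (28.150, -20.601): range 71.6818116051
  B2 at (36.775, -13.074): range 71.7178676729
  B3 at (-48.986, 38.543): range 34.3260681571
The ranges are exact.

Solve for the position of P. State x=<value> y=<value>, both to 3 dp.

x=-14.701 y=36.863

eq1: (x − 28.150)² + (y + 20.601)² = 71.6818116051²
eq2: (x − 36.775)² + (y + 13.074)² = 71.7178676729²
eq3: (x + 48.986)² + (y − 38.543)² = 34.3260681571²
eq2−eq1, eq2−eq3 (x²,y² cancel):
  -17.250·x − 15.054·y = -301.335971
  -171.522·x + 103.234·y = 6327.034532
det = -17.250·103.234 − -15.054·-171.522 = -4362.878688
x = (-301.335971·103.234 − -15.054·6327.034532) / -4362.878688 = -14.701087
y = (-17.250·6327.034532 − -301.335971·-171.522) / -4362.878688 = 36.862610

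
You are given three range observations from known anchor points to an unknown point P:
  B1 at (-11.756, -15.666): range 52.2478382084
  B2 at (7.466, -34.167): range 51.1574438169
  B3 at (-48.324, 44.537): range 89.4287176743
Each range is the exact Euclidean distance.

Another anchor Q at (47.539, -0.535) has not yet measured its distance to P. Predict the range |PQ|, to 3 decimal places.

16.908

eq1: (x + 11.756)² + (y + 15.666)² = 52.2478382084²
eq2: (x − 7.466)² + (y + 34.167)² = 51.1574438169²
eq3: (x + 48.324)² + (y − 44.537)² = 89.4287176743²
eq1−eq3, eq1−eq2 (x²,y² cancel):
  -73.136·x + 120.406·y = -1332.532694
  38.444·x − 37.002·y = 952.250493
det = -73.136·-37.002 − 120.406·38.444 = -1922.709992
x = (-1332.532694·-37.002 − 120.406·952.250493) / -1922.709992 = 33.988640
y = (-73.136·952.250493 − -1332.532694·38.444) / -1922.709992 = 9.578098
|P − Q| = √((33.988640 − 47.539)² + (9.578098 − -0.535)²) = 16.908193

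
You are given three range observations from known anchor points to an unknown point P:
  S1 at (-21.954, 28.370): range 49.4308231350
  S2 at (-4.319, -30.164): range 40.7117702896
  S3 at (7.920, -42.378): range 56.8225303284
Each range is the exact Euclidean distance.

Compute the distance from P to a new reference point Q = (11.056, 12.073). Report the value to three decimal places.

60.858

eq1: (x + 21.954)² + (y − 28.370)² = 49.4308231350²
eq2: (x + 4.319)² + (y + 30.164)² = 40.7117702896²
eq3: (x − 7.920)² + (y + 42.378)² = 56.8225303284²
eq3−eq1, eq3−eq2 (x²,y² cancel):
  -59.748·x + 141.496·y = 213.607409
  -24.478·x + 24.428·y = 641.251086
det = -59.748·24.428 − 141.496·-24.478 = 2004.014944
x = (213.607409·24.428 − 141.496·641.251086) / 2004.014944 = -42.672567
y = (-59.748·641.251086 − 213.607409·-24.478) / 2004.014944 = -16.509252
|P − Q| = √((-42.672567 − 11.056)² + (-16.509252 − 12.073)²) = 60.858065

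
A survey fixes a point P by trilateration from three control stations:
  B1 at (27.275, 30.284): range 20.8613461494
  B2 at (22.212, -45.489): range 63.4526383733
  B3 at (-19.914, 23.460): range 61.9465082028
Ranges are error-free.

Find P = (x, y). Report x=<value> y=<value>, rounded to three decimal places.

x=41.449 y=14.977

eq1: (x − 27.275)² + (y − 30.284)² = 20.8613461494²
eq2: (x − 22.212)² + (y + 45.489)² = 63.4526383733²
eq3: (x + 19.914)² + (y − 23.460)² = 61.9465082028²
eq3−eq1, eq3−eq2 (x²,y² cancel):
  94.378·x + 13.648·y = 4116.281400
  84.252·x − 137.898·y = 1426.815631
det = 94.378·-137.898 − 13.648·84.252 = -14164.408740
x = (4116.281400·-137.898 − 13.648·1426.815631) / -14164.408740 = 41.448970
y = (94.378·1426.815631 − 4116.281400·84.252) / -14164.408740 = 14.977324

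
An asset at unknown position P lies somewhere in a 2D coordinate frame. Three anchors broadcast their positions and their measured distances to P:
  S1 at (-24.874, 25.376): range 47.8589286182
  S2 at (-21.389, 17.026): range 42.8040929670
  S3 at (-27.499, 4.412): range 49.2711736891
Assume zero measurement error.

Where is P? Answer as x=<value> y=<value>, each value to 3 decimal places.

eq1: (x + 24.874)² + (y − 25.376)² = 47.8589286182²
eq2: (x + 21.389)² + (y − 17.026)² = 42.8040929670²
eq3: (x + 27.499)² + (y − 4.412)² = 49.2711736891²
eq2−eq3, eq2−eq1 (x²,y² cancel):
  -12.220·x − 25.228·y = -567.171434
  -6.970·x + 16.700·y = 56.996581
det = -12.220·16.700 − -25.228·-6.970 = -379.913160
x = (-567.171434·16.700 − -25.228·56.996581) / -379.913160 = 21.146551
y = (-12.220·56.996581 − -567.171434·-6.970) / -379.913160 = 12.238805

x=21.147 y=12.239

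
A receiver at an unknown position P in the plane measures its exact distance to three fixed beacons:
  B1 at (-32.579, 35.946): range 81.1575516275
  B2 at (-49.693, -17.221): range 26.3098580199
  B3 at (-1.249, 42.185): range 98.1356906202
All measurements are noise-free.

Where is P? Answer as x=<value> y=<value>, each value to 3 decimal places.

x=-49.048 y=-43.523

eq1: (x + 32.579)² + (y − 35.946)² = 81.1575516275²
eq2: (x + 49.693)² + (y + 17.221)² = 26.3098580199²
eq3: (x + 1.249)² + (y − 42.185)² = 98.1356906202²
eq2−eq1, eq2−eq3 (x²,y² cancel):
  34.228·x + 106.334·y = -6306.790490
  96.888·x + 118.812·y = -9923.228008
det = 34.228·118.812 − 106.334·96.888 = -6235.791456
x = (-6306.790490·118.812 − 106.334·-9923.228008) / -6235.791456 = -49.048166
y = (34.228·-9923.228008 − -6306.790490·96.888) / -6235.791456 = -43.522955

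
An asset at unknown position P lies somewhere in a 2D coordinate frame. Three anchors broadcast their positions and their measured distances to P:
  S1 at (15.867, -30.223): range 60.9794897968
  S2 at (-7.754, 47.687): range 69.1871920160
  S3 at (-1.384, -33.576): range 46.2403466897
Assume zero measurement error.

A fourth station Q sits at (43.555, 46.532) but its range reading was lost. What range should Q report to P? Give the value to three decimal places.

104.100

eq1: (x − 15.867)² + (y + 30.223)² = 60.9794897968²
eq2: (x + 7.754)² + (y − 47.687)² = 69.1871920160²
eq3: (x + 1.384)² + (y + 33.576)² = 46.2403466897²
eq1−eq3, eq1−eq2 (x²,y² cancel):
  -34.502·x − 6.706·y = 1544.400328
  -47.242·x + 155.820·y = 100.613704
det = -34.502·155.820 − -6.706·-47.242 = -5692.906492
x = (1544.400328·155.820 − -6.706·100.613704) / -5692.906492 = -42.390153
y = (-34.502·100.613704 − 1544.400328·-47.242) / -5692.906492 = -12.206276
|P − Q| = √((-42.390153 − 43.555)² + (-12.206276 − 46.532)²) = 104.099732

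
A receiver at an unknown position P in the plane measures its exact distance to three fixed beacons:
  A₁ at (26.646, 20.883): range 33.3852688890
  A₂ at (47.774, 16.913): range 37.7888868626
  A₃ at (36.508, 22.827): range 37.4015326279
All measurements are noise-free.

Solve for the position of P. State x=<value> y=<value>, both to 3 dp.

x=23.914 y=-12.390

eq1: (x − 26.646)² + (y − 20.883)² = 33.3852688890²
eq2: (x − 47.774)² + (y − 16.913)² = 37.7888868626²
eq3: (x − 36.508)² + (y − 22.827)² = 37.4015326279²
eq1−eq3, eq1−eq2 (x²,y² cancel):
  19.724·x + 3.888·y = 423.498524
  42.256·x − 7.940·y = 1108.871848
det = 19.724·-7.940 − 3.888·42.256 = -320.899888
x = (423.498524·-7.940 − 3.888·1108.871848) / -320.899888 = 23.913601
y = (19.724·1108.871848 − 423.498524·42.256) / -320.899888 = -12.390265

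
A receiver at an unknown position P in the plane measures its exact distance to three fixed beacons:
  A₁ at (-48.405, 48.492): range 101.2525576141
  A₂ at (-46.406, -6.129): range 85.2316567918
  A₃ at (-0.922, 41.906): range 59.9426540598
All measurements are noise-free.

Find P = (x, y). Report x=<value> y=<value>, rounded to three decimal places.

x=38.769 y=-3.014

eq1: (x + 48.405)² + (y − 48.492)² = 101.2525576141²
eq2: (x + 46.406)² + (y + 6.129)² = 85.2316567918²
eq3: (x + 0.922)² + (y − 41.906)² = 59.9426540598²
eq1−eq2, eq1−eq3 (x²,y² cancel):
  3.998·x − 109.242·y = 484.208492
  94.966·x − 13.172·y = 3721.403479
det = 3.998·-13.172 − -109.242·94.966 = 10321.614116
x = (484.208492·-13.172 − -109.242·3721.403479) / 10321.614116 = 38.768700
y = (3.998·3721.403479 − 484.208492·94.966) / 10321.614116 = -3.013596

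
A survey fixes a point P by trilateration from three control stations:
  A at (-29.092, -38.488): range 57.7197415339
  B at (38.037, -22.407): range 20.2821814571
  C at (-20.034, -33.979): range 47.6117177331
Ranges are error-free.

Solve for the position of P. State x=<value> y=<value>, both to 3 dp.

eq1: (x + 29.092)² + (y + 38.488)² = 57.7197415339²
eq2: (x − 38.037)² + (y + 22.407)² = 20.2821814571²
eq3: (x + 20.034)² + (y + 33.979)² = 47.6117177331²
eq1−eq3, eq1−eq2 (x²,y² cancel):
  18.116·x + 9.018·y = 292.955886
  134.258·x + 32.162·y = 2541.418088
det = 18.116·32.162 − 9.018·134.258 = -628.091852
x = (292.955886·32.162 − 9.018·2541.418088) / -628.091852 = 21.488037
y = (18.116·2541.418088 − 292.955886·134.258) / -628.091852 = -10.681015

x=21.488 y=-10.681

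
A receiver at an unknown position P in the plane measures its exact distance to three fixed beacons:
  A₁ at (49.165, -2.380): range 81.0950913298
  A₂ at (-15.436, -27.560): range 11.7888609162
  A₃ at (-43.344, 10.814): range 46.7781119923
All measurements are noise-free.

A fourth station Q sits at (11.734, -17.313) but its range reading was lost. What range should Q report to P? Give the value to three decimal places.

eq1: (x − 49.165)² + (y + 2.380)² = 81.0950913298²
eq2: (x + 15.436)² + (y + 27.560)² = 11.7888609162²
eq3: (x + 43.344)² + (y − 10.814)² = 46.7781119923²
eq3−eq2, eq3−eq1 (x²,y² cancel):
  55.816·x − 76.748·y = 1051.393284
  185.018·x − 26.388·y = -3961.005383
det = 55.816·-26.388 − -76.748·185.018 = 12726.888856
x = (1051.393284·-26.388 − -76.748·-3961.005383) / 12726.888856 = -26.066340
y = (55.816·-3961.005383 − 1051.393284·185.018) / 12726.888856 = -32.656383
|P − Q| = √((-26.066340 − 11.734)² + (-32.656383 − -17.313)²) = 40.795650

40.796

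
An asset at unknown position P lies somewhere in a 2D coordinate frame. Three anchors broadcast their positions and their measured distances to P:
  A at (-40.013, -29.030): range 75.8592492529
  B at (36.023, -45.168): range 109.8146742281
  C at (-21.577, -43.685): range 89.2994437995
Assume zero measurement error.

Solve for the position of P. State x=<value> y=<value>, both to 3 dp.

x=-25.920 y=45.509

eq1: (x + 40.013)² + (y + 29.030)² = 75.8592492529²
eq2: (x − 36.023)² + (y + 45.168)² = 109.8146742281²
eq3: (x + 21.577)² + (y + 43.685)² = 89.2994437995²
eq3−eq2, eq3−eq1 (x²,y² cancel):
  115.200·x − 2.966·y = -3121.013414
  -36.872·x + 29.310·y = 2289.599881
det = 115.200·29.310 − -2.966·-36.872 = 3267.149648
x = (-3121.013414·29.310 − -2.966·2289.599881) / 3267.149648 = -25.920438
y = (115.200·2289.599881 − -3121.013414·-36.872) / 3267.149648 = 45.508751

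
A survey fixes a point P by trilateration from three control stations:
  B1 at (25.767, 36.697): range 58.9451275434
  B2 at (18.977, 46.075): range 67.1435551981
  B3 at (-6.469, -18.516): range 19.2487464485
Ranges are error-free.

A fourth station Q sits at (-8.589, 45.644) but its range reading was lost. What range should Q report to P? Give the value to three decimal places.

eq1: (x − 25.767)² + (y − 36.697)² = 58.9451275434²
eq2: (x − 18.977)² + (y − 46.075)² = 67.1435551981²
eq3: (x + 6.469)² + (y + 18.516)² = 19.2487464485²
eq2−eq3, eq2−eq1 (x²,y² cancel):
  -50.892·x − 129.182·y = 2039.400828
  13.580·x − 18.756·y = 561.304888
det = -50.892·-18.756 − -129.182·13.580 = 2708.821912
x = (2039.400828·-18.756 − -129.182·561.304888) / 2708.821912 = 12.647375
y = (-50.892·561.304888 − 2039.400828·13.580) / 2708.821912 = -20.769542
|P − Q| = √((12.647375 − -8.589)² + (-20.769542 − 45.644)²) = 69.726195

69.726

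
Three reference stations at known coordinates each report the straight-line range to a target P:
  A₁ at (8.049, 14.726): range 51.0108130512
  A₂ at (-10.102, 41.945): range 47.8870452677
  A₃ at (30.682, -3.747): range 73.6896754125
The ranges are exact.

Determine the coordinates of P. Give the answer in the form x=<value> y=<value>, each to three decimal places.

eq1: (x − 8.049)² + (y − 14.726)² = 51.0108130512²
eq2: (x + 10.102)² + (y − 41.945)² = 47.8870452677²
eq3: (x − 30.682)² + (y + 3.747)² = 73.6896754125²
eq3−eq2, eq3−eq1 (x²,y² cancel):
  -81.568·x + 91.384·y = 4043.007454
  -45.266·x + 36.946·y = 2154.281558
det = -81.568·36.946 − 91.384·-45.266 = 1122.976816
x = (4043.007454·36.946 − 91.384·2154.281558) / 1122.976816 = -42.292870
y = (-81.568·2154.281558 − 4043.007454·-45.266) / 1122.976816 = 6.491975

x=-42.293 y=6.492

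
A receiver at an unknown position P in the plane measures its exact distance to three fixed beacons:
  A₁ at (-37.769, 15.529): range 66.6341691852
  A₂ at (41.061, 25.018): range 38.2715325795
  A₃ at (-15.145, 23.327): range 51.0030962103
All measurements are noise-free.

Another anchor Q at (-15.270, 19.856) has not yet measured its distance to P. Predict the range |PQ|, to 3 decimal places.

48.958

eq1: (x + 37.769)² + (y − 15.529)² = 66.6341691852²
eq2: (x − 41.061)² + (y − 25.018)² = 38.2715325795²
eq3: (x + 15.145)² + (y − 23.327)² = 51.0030962103²
eq1−eq2, eq1−eq3 (x²,y² cancel):
  157.660·x + 18.978·y = 3619.661140
  45.248·x + 15.596·y = 944.669432
det = 157.660·15.596 − 18.978·45.248 = 1600.148816
x = (3619.661140·15.596 − 18.978·944.669432) / 1600.148816 = 24.075447
y = (157.660·944.669432 − 3619.661140·45.248) / 1600.148816 = -9.277790
|P − Q| = √((24.075447 − -15.270)² + (-9.277790 − 19.856)²) = 48.957553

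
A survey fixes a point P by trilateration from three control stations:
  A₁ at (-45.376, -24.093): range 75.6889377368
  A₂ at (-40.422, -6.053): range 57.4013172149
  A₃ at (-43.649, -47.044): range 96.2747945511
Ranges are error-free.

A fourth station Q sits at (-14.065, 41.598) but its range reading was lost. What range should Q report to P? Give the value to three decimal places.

eq1: (x + 45.376)² + (y + 24.093)² = 75.6889377368²
eq2: (x + 40.422)² + (y + 6.053)² = 57.4013172149²
eq3: (x + 43.649)² + (y + 47.044)² = 96.2747945511²
eq3−eq1, eq3−eq2 (x²,y² cancel):
  -3.454·x + 45.902·y = 2061.101658
  6.454·x + 81.982·y = 3526.128604
det = -3.454·81.982 − 45.902·6.454 = -579.417336
x = (2061.101658·81.982 − 45.902·3526.128604) / -579.417336 = -12.282824
y = (-3.454·3526.128604 − 2061.101658·6.454) / -579.417336 = 43.977970
|P − Q| = √((-12.282824 − -14.065)² + (43.977970 − 41.598)²) = 2.973283

2.973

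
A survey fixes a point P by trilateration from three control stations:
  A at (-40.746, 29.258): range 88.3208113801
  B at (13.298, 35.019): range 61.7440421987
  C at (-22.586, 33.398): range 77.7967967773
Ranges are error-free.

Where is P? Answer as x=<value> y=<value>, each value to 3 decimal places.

x=29.226 y=-24.635

eq1: (x + 40.746)² + (y − 29.258)² = 88.3208113801²
eq2: (x − 13.298)² + (y − 35.019)² = 61.7440421987²
eq3: (x + 22.586)² + (y − 33.398)² = 77.7967967773²
eq1−eq2, eq1−eq3 (x²,y² cancel):
  108.088·x + 11.522·y = 2875.139061
  36.320·x + 8.280·y = 857.510854
det = 108.088·8.280 − 11.522·36.320 = 476.489600
x = (2875.139061·8.280 − 11.522·857.510854) / 476.489600 = 29.226055
y = (108.088·857.510854 − 2875.139061·36.320) / 476.489600 = -24.635202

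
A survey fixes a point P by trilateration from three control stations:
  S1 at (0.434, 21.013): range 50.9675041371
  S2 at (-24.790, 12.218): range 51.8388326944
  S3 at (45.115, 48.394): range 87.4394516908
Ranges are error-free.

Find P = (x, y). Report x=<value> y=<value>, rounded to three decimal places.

eq1: (x − 0.434)² + (y − 21.013)² = 50.9675041371²
eq2: (x + 24.790)² + (y − 12.218)² = 51.8388326944²
eq3: (x − 45.115)² + (y − 48.394)² = 87.4394516908²
eq1−eq2, eq1−eq3 (x²,y² cancel):
  -50.448·x − 17.590·y = 232.511002
  89.362·x + 54.762·y = -1112.363298
det = -50.448·54.762 − -17.590·89.362 = -1190.755796
x = (232.511002·54.762 − -17.590·-1112.363298) / -1190.755796 = 5.738963
y = (-50.448·-1112.363298 − 232.511002·89.362) / -1190.755796 = -29.677668

x=5.739 y=-29.678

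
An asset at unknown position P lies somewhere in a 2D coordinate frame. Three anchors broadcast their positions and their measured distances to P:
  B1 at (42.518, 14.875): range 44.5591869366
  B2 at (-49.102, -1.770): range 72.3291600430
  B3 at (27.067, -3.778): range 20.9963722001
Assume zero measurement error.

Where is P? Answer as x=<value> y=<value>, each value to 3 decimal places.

x=19.883 y=-23.507

eq1: (x − 42.518)² + (y − 14.875)² = 44.5591869366²
eq2: (x + 49.102)² + (y + 1.770)² = 72.3291600430²
eq3: (x − 27.067)² + (y + 3.778)² = 20.9963722001²
eq3−eq1, eq3−eq2 (x²,y² cancel):
  30.902·x + 37.306·y = -262.523319
  -152.338·x + 4.016·y = -3123.416216
det = 30.902·4.016 − 37.306·-152.338 = 5807.223860
x = (-262.523319·4.016 − 37.306·-3123.416216) / 5807.223860 = 19.883489
y = (30.902·-3123.416216 − -262.523319·-152.338) / 5807.223860 = -23.507288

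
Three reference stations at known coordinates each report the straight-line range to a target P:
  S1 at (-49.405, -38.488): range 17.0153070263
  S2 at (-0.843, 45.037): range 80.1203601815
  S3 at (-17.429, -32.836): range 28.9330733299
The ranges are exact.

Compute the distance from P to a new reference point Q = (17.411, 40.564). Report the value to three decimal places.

eq1: (x + 49.405)² + (y + 38.488)² = 17.0153070263²
eq2: (x + 0.843)² + (y − 45.037)² = 80.1203601815²
eq3: (x + 17.429)² + (y + 32.836)² = 28.9330733299²
eq1−eq3, eq1−eq2 (x²,y² cancel):
  63.952·x + 11.304·y = -3087.809291
  97.124·x + 167.050·y = -8022.889593
det = 63.952·167.050 − 11.304·97.124 = 9585.291904
x = (-3087.809291·167.050 − 11.304·-8022.889593) / 9585.291904 = -44.352097
y = (63.952·-8022.889593 − -3087.809291·97.124) / 9585.291904 = -22.240266
|P − Q| = √((-44.352097 − 17.411)² + (-22.240266 − 40.564)²) = 88.085504

88.086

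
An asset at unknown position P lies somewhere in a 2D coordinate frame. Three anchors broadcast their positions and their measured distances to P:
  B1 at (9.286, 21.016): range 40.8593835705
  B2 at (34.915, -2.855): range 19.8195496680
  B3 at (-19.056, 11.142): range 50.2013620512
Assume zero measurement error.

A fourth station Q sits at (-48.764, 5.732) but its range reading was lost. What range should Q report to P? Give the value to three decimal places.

eq1: (x − 9.286)² + (y − 21.016)² = 40.8593835705²
eq2: (x − 34.915)² + (y + 2.855)² = 19.8195496680²
eq3: (x + 19.056)² + (y − 11.142)² = 50.2013620512²
eq3−eq1, eq3−eq2 (x²,y² cancel):
  56.684·x + 19.748·y = 891.314278
  107.942·x − 27.994·y = 2867.295153
det = 56.684·-27.994 − 19.748·107.942 = -3718.450512
x = (891.314278·-27.994 − 19.748·2867.295153) / -3718.450512 = 21.937847
y = (56.684·2867.295153 − 891.314278·107.942) / -3718.450512 = -17.835255
|P − Q| = √((21.937847 − -48.764)² + (-17.835255 − 5.732)²) = 74.526281

74.526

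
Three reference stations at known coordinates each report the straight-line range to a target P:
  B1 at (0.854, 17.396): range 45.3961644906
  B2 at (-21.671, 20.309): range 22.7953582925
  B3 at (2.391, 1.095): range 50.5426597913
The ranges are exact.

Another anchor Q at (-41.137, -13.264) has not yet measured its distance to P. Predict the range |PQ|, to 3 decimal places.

33.475

eq1: (x − 0.854)² + (y − 17.396)² = 45.3961644906²
eq2: (x + 21.671)² + (y − 20.309)² = 22.7953582925²
eq3: (x − 2.391)² + (y − 1.095)² = 50.5426597913²
eq3−eq1, eq3−eq2 (x²,y² cancel):
  -3.074·x + 32.602·y = 790.182934
  -48.124·x + 38.428·y = 2910.103915
det = -3.074·38.428 − 32.602·-48.124 = 1450.810976
x = (790.182934·38.428 − 32.602·2910.103915) / 1450.810976 = -44.464826
y = (-3.074·2910.103915 − 790.182934·-48.124) / 1450.810976 = 20.044723
|P − Q| = √((-44.464826 − -41.137)² + (20.044723 − -13.264)²) = 33.474549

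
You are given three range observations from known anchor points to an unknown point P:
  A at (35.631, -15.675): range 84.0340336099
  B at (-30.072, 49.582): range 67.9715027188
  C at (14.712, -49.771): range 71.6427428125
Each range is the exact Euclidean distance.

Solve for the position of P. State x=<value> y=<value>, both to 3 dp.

x=-48.403 y=-15.871

eq1: (x − 35.631)² + (y + 15.675)² = 84.0340336099²
eq2: (x + 30.072)² + (y − 49.582)² = 67.9715027188²
eq3: (x − 14.712)² + (y + 49.771)² = 71.6427428125²
eq2−eq3, eq2−eq1 (x²,y² cancel):
  89.568·x − 198.706·y = -1181.661939
  131.406·x − 130.514·y = -4289.019745
det = 89.568·-130.514 − -198.706·131.406 = 14421.282684
x = (-1181.661939·-130.514 − -198.706·-4289.019745) / 14421.282684 = -48.402805
y = (89.568·-4289.019745 − -1181.661939·131.406) / 14421.282684 = -15.871088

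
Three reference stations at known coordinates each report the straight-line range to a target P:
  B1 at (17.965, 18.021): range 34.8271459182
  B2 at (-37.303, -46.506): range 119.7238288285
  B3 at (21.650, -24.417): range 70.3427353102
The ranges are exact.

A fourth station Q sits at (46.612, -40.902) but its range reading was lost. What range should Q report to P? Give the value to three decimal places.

83.781

eq1: (x − 17.965)² + (y − 18.021)² = 34.8271459182²
eq2: (x + 37.303)² + (y + 46.506)² = 119.7238288285²
eq3: (x − 21.650)² + (y + 24.417)² = 70.3427353102²
eq2−eq3, eq2−eq1 (x²,y² cancel):
  117.906·x + 44.178·y = 6896.285322
  110.536·x + 129.054·y = 10214.040918
det = 117.906·129.054 − 44.178·110.536 = 10332.981516
x = (6896.285322·129.054 − 44.178·10214.040918) / 10332.981516 = 42.461830
y = (117.906·10214.040918 − 6896.285322·110.536) / 10332.981516 = 42.776513
|P − Q| = √((42.461830 − 46.612)² + (42.776513 − -40.902)²) = 83.781367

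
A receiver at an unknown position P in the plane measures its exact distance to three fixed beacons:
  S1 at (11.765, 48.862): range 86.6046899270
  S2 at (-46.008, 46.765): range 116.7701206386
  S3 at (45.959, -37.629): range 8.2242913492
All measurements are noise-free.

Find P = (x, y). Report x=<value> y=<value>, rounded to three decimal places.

eq1: (x − 11.765)² + (y − 48.862)² = 86.6046899270²
eq2: (x + 46.008)² + (y − 46.765)² = 116.7701206386²
eq3: (x − 45.959)² + (y + 37.629)² = 8.2242913492²
eq1−eq2, eq1−eq3 (x²,y² cancel):
  -115.546·x − 4.194·y = -4357.097737
  68.388·x − 172.982·y = 8434.994402
det = -115.546·-172.982 − -4.194·68.388 = 20274.197444
x = (-4357.097737·-172.982 − -4.194·8434.994402) / 20274.197444 = 38.920201
y = (-115.546·8434.994402 − -4357.097737·68.388) / 20274.197444 = -33.375263

x=38.920 y=-33.375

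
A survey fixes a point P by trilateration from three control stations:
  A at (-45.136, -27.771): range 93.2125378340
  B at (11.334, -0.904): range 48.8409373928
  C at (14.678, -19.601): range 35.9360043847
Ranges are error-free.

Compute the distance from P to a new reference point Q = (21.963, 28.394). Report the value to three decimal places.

66.899

eq1: (x + 45.136)² + (y + 27.771)² = 93.2125378340²
eq2: (x − 11.334)² + (y + 0.904)² = 48.8409373928²
eq3: (x − 14.678)² + (y + 19.601)² = 35.9360043847²
eq1−eq3, eq1−eq2 (x²,y² cancel):
  119.628·x + 16.340·y = 5188.336746
  112.940·x + 53.734·y = 3623.929879
det = 119.628·53.734 − 16.340·112.940 = 4582.651352
x = (5188.336746·53.734 − 16.340·3623.929879) / 4582.651352 = 47.914418
y = (119.628·3623.929879 − 5188.336746·112.940) / 4582.651352 = -33.266172
|P − Q| = √((47.914418 − 21.963)² + (-33.266172 − 28.394)²) = 66.898826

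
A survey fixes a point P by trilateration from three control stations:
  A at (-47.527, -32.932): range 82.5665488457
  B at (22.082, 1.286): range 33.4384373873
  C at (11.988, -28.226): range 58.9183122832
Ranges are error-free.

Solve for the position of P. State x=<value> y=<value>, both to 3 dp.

x=5.523 y=30.337

eq1: (x + 47.527)² + (y + 32.932)² = 82.5665488457²
eq2: (x − 22.082)² + (y − 1.286)² = 33.4384373873²
eq3: (x − 11.988)² + (y + 28.226)² = 58.9183122832²
eq2−eq1, eq2−eq3 (x²,y² cancel):
  -139.218·x − 68.436·y = -2845.042060
  -20.188·x − 59.024·y = -1902.087727
det = -139.218·-59.024 − -68.436·-20.188 = 6835.617264
x = (-2845.042060·-59.024 − -68.436·-1902.087727) / 6835.617264 = 5.523201
y = (-139.218·-1902.087727 − -2845.042060·-20.188) / 6835.617264 = 30.336564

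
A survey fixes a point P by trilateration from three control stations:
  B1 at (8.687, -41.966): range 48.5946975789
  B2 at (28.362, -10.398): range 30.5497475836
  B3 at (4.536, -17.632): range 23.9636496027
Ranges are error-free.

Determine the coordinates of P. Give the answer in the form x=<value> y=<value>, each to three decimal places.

eq1: (x − 8.687)² + (y + 41.966)² = 48.5946975789²
eq2: (x − 28.362)² + (y + 10.398)² = 30.5497475836²
eq3: (x − 4.536)² + (y + 17.632)² = 23.9636496027²
eq3−eq2, eq3−eq1 (x²,y² cancel):
  47.652·x + 14.468·y = 222.028153
  8.302·x − 48.668·y = -282.041726
det = 47.652·-48.668 − 14.468·8.302 = -2439.240872
x = (222.028153·-48.668 − 14.468·-282.041726) / -2439.240872 = 2.757041
y = (47.652·-282.041726 − 222.028153·8.302) / -2439.240872 = 6.265527

x=2.757 y=6.266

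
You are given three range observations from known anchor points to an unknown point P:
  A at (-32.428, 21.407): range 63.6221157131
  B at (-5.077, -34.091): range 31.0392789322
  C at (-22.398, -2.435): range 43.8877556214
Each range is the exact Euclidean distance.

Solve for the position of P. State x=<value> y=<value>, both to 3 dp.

eq1: (x + 32.428)² + (y − 21.407)² = 63.6221157131²
eq2: (x + 5.077)² + (y + 34.091)² = 31.0392789322²
eq3: (x + 22.398)² + (y + 2.435)² = 43.8877556214²
eq2−eq1, eq2−eq3 (x²,y² cancel):
  -54.702·x + 110.996·y = -2762.474148
  -34.642·x + 63.312·y = -1643.070838
det = -54.702·63.312 − 110.996·-34.642 = 381.830408
x = (-2762.474148·63.312 − 110.996·-1643.070838) / 381.830408 = 19.580754
y = (-54.702·-1643.070838 − -2762.474148·-34.642) / 381.830408 = -15.238096

x=19.581 y=-15.238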